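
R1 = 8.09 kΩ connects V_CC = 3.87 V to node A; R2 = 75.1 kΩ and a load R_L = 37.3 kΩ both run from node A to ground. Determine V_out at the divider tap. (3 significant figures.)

V_out ≈ 2.92 V

The load sits in parallel with R2, giving an effective lower resistance R2' = R2·R_L/(R2+R_L) = 24.92 kΩ.
Now apply the divider: V_out = 3.87 × 0.7549 = 2.922 V.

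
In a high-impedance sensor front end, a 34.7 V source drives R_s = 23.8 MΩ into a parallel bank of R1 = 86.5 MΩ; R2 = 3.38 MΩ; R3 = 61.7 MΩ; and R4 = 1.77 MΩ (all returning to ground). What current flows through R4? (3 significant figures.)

Equivalent of the parallel group: R_p = 1.125 MΩ.
Node voltage V_A = V_s · R_p/(R_s + R_p) = 34.7 × 0.04515 = 1.567 V.
I(R4) = V_A / R4 = 1.567/1.77 = 0.8851 µA.

I ≈ 0.885 µA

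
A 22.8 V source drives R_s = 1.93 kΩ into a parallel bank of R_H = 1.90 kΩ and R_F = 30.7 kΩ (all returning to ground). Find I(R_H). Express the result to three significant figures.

I ≈ 5.77 mA

Parallel bank: R_p = 1/(1/1.90 + 1/30.7) = 1.789 kΩ.
V_A = 22.8 × 1.789/3.719 = 10.97 V.
Branch current I = V_A/R_H = 10.97/1.90 = 5.773 mA.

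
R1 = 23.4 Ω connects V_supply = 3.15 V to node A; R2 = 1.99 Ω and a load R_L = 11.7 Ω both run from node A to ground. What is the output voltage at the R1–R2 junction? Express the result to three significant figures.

The load sits in parallel with R2, giving an effective lower resistance R2' = R2·R_L/(R2+R_L) = 1.701 Ω.
Now apply the divider: V_out = 3.15 × 0.06776 = 0.2134 V.
(Unloaded it would be 0.247 V; the load pulls it down.)

V_out ≈ 0.213 V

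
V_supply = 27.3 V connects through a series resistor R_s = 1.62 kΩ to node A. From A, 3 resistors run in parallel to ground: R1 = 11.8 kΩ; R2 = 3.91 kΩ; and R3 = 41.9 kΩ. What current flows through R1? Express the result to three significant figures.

Equivalent of the parallel group: R_p = 2.744 kΩ.
Node voltage V_A = V_supply · R_p/(R_s + R_p) = 27.3 × 0.6288 = 17.17 V.
Branch current I = V_A/R1 = 17.17/11.8 = 1.455 mA.

I ≈ 1.45 mA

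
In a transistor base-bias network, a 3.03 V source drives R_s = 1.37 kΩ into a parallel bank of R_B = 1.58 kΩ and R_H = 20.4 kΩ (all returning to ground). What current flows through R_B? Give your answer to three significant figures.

Combine the parallel branches: R_p = (1/1.58 + 1/20.4)⁻¹ = 1.466 kΩ.
V_A by voltage divider: V_A = 3.03 × 1.466/(1.37 + 1.466) = 1.567 V.
I(R_B) = V_A / R_B = 1.567/1.58 = 0.9915 mA.
(Check via current divider: I_total = 1.068 mA; share G_k/ΣG = 0.9281 → same result.)

I ≈ 0.991 mA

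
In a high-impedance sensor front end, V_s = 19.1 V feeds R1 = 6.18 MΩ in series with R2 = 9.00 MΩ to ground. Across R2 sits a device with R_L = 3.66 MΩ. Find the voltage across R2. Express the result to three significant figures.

R2 ‖ R_L = (9.00 × 3.66)/(9.00 + 3.66) = 2.602 MΩ.
Then V_out = V_s · R2'/(R1 + R2') = 19.1 × 2.602/8.782 = 5.659 V.

V_out ≈ 5.66 V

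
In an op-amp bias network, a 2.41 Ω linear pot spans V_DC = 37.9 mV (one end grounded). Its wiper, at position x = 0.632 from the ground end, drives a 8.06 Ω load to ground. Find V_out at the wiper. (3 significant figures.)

V_out ≈ 22.4 mV

Split the track: R_lower = x·R_p = 1.523 Ω, R_upper = (1−x)·R_p = 0.8869 Ω.
(x·R_p) ‖ R_L = 1.281 Ω.
Then V_out = V_DC · 1.281/(0.8869 + 1.281) = 22.40 mV.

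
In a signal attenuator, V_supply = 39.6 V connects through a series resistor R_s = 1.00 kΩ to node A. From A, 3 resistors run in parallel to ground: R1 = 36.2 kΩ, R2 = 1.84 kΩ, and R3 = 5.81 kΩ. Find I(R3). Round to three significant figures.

Parallel bank: R_p = 1/(1/36.2 + 1/1.84 + 1/5.81) = 1.345 kΩ.
V_A by voltage divider: V_A = 39.6 × 1.345/(1.00 + 1.345) = 22.72 V.
Branch current I = V_A/R3 = 22.72/5.81 = 3.910 mA.
(Check via current divider: I_total = 16.88 mA; share G_k/ΣG = 0.2316 → same result.)

I ≈ 3.91 mA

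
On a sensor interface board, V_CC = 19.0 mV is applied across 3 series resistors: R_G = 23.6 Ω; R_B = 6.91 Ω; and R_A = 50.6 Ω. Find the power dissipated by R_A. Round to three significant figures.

P ≈ 2.78 µW

Series current I = V_CC/ΣR = 19.0/81.11 = 0.2342 mA.
P = I²R = 0.05487 × 50.6 = 2.777 µW.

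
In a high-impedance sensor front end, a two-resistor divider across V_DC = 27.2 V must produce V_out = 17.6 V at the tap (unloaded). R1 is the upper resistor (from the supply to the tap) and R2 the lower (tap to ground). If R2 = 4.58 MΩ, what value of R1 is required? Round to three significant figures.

R1 ≈ 2.50 MΩ

V_out/V_DC = R2/(R1+R2) = 0.6471.
Rearranging, R1 = R2·(1−k)/k = 4.58 × 0.5455 = 2.498 MΩ.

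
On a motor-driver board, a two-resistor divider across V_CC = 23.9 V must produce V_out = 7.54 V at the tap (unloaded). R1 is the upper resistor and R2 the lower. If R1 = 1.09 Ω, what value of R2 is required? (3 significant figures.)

Required fraction k = V_out/V_CC = 0.3155.
R2 = R1 · 0.3155/(1 − 0.3155) = 0.5024 Ω.

R2 ≈ 0.502 Ω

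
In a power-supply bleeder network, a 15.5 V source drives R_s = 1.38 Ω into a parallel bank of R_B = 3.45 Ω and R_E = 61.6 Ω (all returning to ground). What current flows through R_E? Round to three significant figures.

Equivalent of the parallel group: R_p = 3.267 Ω.
V_A by voltage divider: V_A = 15.5 × 3.267/(1.38 + 3.267) = 10.90 V.
I(R_E) = V_A / R_E = 10.90/61.6 = 0.1769 A.
(Equivalently: I_total = 3.335 A, then current-divider fraction G_k/ΣG = 0.05304.)

I ≈ 0.177 A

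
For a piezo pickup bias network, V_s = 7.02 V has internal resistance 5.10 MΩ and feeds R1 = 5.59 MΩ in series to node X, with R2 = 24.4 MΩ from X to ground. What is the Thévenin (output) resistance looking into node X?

R_th ≈ 7.43 MΩ

R1' = 5.10 + 5.59 = 10.69 MΩ (source resistance + R1).
With V_s suppressed (replaced by a short), R_th = R1' ‖ R2 = (10.69 × 24.4)/(10.69 + 24.4) = 7.433 MΩ.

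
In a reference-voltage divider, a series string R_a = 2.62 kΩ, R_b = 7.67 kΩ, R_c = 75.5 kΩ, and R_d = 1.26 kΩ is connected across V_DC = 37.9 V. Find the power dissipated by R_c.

ΣR = 87.05 kΩ → I = 37.9/87.05 = 0.4354 mA.
P(R_c) = I²·R_c = (0.4354)² × 75.5 = 14.31 mW.

P ≈ 14.3 mW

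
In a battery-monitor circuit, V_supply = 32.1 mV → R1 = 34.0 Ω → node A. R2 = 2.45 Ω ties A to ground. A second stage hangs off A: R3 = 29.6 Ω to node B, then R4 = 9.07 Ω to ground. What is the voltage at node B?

The second stage (R3 + R4 = 38.67 Ω) loads node A in parallel with R2.
R2 ‖ (R3+R4) = 2.304 Ω.
V_A = 32.1 × 2.304/(34.0 + 2.304) = 2.037 mV.
Stage 2 is unloaded, so V_B = V_A · R4/(R3+R4) = 2.037 × 9.07/38.67 = 0.4778 mV.

V_B ≈ 0.478 mV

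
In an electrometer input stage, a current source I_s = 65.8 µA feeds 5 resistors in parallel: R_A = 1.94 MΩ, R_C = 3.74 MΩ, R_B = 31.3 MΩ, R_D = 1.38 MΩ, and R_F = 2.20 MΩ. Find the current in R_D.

I ≈ 23.9 µA

ΣG = 1/1.94 + 1/3.74 + 1/31.3 + 1/1.38 + 1/2.20 = 1.994.
By the current-divider rule, I = I_s · G_k/ΣG = 65.8 × 0.3634 = 23.91 µA.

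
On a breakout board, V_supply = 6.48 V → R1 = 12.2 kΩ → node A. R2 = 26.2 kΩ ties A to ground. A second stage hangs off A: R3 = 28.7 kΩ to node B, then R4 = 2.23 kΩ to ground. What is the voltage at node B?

V_B ≈ 0.251 V

Looking into the second stage from A: R3 + R4 = 30.93 kΩ appears in parallel with R2.
Effective lower resistance at A: R2 ‖ 30.93 = 14.18 kΩ.
First divider: V_A = V_supply · 14.18/(12.2 + 14.18) = 3.484 V.
Stage 2 is unloaded, so V_B = V_A · R4/(R3+R4) = 3.484 × 2.23/30.93 = 0.2512 V.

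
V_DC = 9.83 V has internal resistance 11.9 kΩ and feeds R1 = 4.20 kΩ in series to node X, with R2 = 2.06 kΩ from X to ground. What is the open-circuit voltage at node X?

V_th ≈ 1.12 V

R1' = 11.9 + 4.20 = 16.10 kΩ (source resistance + R1).
V_th is the unloaded tap voltage: V_DC · R2/(R1'+R2) = 9.83 × 0.1134 = 1.115 V.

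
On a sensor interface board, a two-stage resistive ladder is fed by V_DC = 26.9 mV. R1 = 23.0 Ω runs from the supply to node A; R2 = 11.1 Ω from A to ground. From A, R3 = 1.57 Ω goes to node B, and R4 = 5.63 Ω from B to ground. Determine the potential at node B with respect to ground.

V_B ≈ 3.36 mV

Looking into the second stage from A: R3 + R4 = 7.200 Ω appears in parallel with R2.
R2 ‖ (R3+R4) = 4.367 Ω.
V_A = 26.9 × 4.367/(23.0 + 4.367) = 4.293 mV.
Stage 2 is unloaded, so V_B = V_A · R4/(R3+R4) = 4.293 × 5.63/7.200 = 3.357 mV.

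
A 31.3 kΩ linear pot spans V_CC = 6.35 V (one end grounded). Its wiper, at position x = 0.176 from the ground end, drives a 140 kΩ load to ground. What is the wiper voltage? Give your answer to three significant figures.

The pot divides into 25.79 kΩ above the wiper and 5.509 kΩ below.
R_L loads the lower segment: effective lower R = 5.300 kΩ.
Then V_out = V_CC · 5.300/(25.79 + 5.300) = 1.083 V.

V_out ≈ 1.08 V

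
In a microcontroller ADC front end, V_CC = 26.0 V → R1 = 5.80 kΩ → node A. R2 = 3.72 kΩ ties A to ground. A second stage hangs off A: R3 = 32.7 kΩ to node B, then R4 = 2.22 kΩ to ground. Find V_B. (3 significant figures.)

The second stage (R3 + R4 = 34.92 kΩ) loads node A in parallel with R2.
R2 ‖ (R3+R4) = 3.362 kΩ.
First divider: V_A = V_CC · 3.362/(5.80 + 3.362) = 9.540 V.
Stage 2 is unloaded, so V_B = V_A · R4/(R3+R4) = 9.540 × 2.22/34.92 = 0.6065 V.

V_B ≈ 0.607 V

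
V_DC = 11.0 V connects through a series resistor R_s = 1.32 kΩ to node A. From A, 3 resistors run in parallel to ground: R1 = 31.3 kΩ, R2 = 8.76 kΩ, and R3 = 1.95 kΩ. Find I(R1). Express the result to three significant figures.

Equivalent of the parallel group: R_p = 1.518 kΩ.
V_A = 11.0 × 1.518/2.838 = 5.883 V.
Branch current I = V_A/R1 = 5.883/31.3 = 0.1880 mA.

I ≈ 0.188 mA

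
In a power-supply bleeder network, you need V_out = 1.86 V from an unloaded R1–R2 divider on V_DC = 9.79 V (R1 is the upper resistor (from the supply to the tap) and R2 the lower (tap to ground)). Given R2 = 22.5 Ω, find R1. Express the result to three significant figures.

R1 ≈ 95.9 Ω

V_out/V_DC = R2/(R1+R2) = 0.1900.
R1 = R2·(1/k − 1) = 22.5 × 4.263 = 95.93 Ω.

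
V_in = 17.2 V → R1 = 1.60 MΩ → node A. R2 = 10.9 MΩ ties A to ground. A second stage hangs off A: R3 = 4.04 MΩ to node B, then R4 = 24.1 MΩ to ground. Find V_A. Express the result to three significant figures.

The second stage (R3 + R4 = 28.14 MΩ) loads node A in parallel with R2.
R2 ‖ (R3+R4) = 7.857 MΩ.
V_A = 17.2 × 7.857/(1.60 + 7.857) = 14.29 V.

V_A ≈ 14.3 V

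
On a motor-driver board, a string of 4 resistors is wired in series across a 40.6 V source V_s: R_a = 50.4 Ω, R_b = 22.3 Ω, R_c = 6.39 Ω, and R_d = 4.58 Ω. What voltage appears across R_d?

Total series resistance ΣR = 50.4 + 22.3 + 6.39 + 4.58 = 83.67 Ω.
V = V_s · R/ΣR = 40.6 × 0.05474 = 2.222 V.

V ≈ 2.22 V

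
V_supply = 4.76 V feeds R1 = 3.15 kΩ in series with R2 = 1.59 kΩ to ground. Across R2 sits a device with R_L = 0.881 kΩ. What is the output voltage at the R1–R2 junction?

V_out ≈ 0.726 V

First combine the lower leg with the load: R2 ‖ R_L = 0.5669 kΩ.
Voltage divider with the loaded lower leg: V_out = 4.76 × 0.5669/(3.15 + 0.5669) = 4.76 × 0.1525 = 0.7260 V.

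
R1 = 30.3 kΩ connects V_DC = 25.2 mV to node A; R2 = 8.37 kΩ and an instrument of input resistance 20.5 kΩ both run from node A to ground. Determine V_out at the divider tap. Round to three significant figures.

V_out ≈ 4.13 mV

The load sits in parallel with R2, giving an effective lower resistance R2' = R2·R_L/(R2+R_L) = 5.943 kΩ.
Voltage divider with the loaded lower leg: V_out = 25.2 × 5.943/(30.3 + 5.943) = 25.2 × 0.1640 = 4.132 mV.
(Unloaded it would be 5.45 mV; the load pulls it down.)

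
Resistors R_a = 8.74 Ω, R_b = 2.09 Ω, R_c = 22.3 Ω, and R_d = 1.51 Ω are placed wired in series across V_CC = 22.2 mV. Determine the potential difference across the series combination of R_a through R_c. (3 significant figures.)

V ≈ 21.2 mV

ΣR = 8.74 + 2.09 + 22.3 + 1.51 = 34.64 Ω.
R_{R_a..R_c} = 8.74 + 2.09 + 22.3 = 33.13 Ω.
V = V_CC · R/ΣR = 22.2 × 0.9564 = 21.23 mV.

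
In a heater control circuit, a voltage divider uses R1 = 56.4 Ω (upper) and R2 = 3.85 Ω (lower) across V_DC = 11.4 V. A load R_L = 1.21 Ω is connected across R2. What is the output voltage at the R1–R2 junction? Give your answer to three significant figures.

V_out ≈ 0.183 V

First combine the lower leg with the load: R2 ‖ R_L = 0.9207 Ω.
Now apply the divider: V_out = 11.4 × 0.01606 = 0.1831 V.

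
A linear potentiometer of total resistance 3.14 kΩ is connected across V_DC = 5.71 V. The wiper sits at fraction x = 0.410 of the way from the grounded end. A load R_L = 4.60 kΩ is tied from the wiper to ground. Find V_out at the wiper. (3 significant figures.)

V_out ≈ 2.01 V

The pot divides into 1.853 kΩ above the wiper and 1.287 kΩ below.
R_L loads the lower segment: effective lower R = 1.006 kΩ.
Loaded-divider output: V_out = 5.71 × 0.3519 = 2.009 V.
(Unloaded: V_out = x·V_DC = 2.34 V.)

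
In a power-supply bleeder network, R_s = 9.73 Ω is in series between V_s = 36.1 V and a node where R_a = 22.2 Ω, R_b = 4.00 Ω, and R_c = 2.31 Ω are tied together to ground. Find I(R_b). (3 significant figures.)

I ≈ 1.12 A

Parallel bank: R_p = 1/(1/22.2 + 1/4.00 + 1/2.31) = 1.374 Ω.
V_A by voltage divider: V_A = 36.1 × 1.374/(9.73 + 1.374) = 4.466 V.
Branch current I = V_A/R_b = 4.466/4.00 = 1.117 A.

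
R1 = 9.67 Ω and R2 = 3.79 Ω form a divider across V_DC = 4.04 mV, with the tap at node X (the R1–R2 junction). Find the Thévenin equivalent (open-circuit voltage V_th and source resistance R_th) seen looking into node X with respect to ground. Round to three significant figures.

Open-circuit (no load on X): V_th = V_DC · R2/(R1 + R2) = 4.04 × 3.79/(9.670 + 3.79) = 1.138 mV.
Looking into X with the source shorted: R_th = R1·R2/(R1+R2) = 9.670 × 3.79/13.46 = 2.723 Ω.

V_th ≈ 1.14 mV, R_th ≈ 2.72 Ω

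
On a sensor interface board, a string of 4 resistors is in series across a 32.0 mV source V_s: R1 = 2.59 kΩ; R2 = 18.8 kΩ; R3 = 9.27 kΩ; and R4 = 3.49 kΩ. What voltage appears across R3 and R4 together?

Series total: ΣR = 2.59 + 18.8 + 9.27 + 3.49 = 34.15 kΩ.
R_{R3..R4} = 9.27 + 3.49 = 12.76 kΩ.
Voltage divider: V = V_s · (12.76 / 34.15) = 32.0 × 0.3736 = 11.96 mV.

V ≈ 12.0 mV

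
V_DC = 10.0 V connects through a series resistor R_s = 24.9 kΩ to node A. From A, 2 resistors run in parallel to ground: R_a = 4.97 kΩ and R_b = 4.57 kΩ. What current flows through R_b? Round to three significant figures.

I ≈ 0.191 mA

Parallel bank: R_p = 1/(1/4.97 + 1/4.57) = 2.381 kΩ.
Node voltage V_A = V_DC · R_p/(R_s + R_p) = 10.0 × 0.08727 = 0.8727 V.
I(R_b) = V_A / R_b = 0.8727/4.57 = 0.1910 mA.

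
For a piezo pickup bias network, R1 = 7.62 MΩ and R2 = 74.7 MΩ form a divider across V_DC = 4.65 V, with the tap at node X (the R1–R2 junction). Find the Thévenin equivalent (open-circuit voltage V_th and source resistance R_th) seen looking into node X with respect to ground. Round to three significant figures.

V_th ≈ 4.22 V, R_th ≈ 6.91 MΩ

Open-circuit (no load on X): V_th = V_DC · R2/(R1 + R2) = 4.65 × 74.7/(7.620 + 74.7) = 4.220 V.
Zeroing V_DC shorts the top of R1 to ground, so R_th = R1 ‖ R2 = 6.915 MΩ.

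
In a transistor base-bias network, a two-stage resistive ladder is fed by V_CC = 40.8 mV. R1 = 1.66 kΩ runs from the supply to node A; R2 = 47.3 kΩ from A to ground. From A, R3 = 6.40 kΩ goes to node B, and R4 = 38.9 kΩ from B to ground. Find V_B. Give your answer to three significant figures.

Node A sees R2 in parallel with the series input of stage 2, R3 + R4 = 45.30 kΩ.
R2 ‖ (R3+R4) = 23.14 kΩ.
First divider: V_A = V_CC · 23.14/(1.66 + 23.14) = 38.07 mV.
V_B = V_A × 0.8587 = 32.69 mV.

V_B ≈ 32.7 mV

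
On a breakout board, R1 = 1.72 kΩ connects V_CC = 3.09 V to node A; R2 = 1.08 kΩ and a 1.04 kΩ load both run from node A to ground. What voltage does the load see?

The load sits in parallel with R2, giving an effective lower resistance R2' = R2·R_L/(R2+R_L) = 0.5298 kΩ.
Now apply the divider: V_out = 3.09 × 0.2355 = 0.7277 V.

V_out ≈ 0.728 V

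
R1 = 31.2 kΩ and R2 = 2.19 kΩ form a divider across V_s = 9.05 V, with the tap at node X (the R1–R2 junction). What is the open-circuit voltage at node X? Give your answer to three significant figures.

V_th ≈ 0.594 V

V_th is the unloaded tap voltage: V_s · R2/(R1+R2) = 9.05 × 0.06559 = 0.5936 V.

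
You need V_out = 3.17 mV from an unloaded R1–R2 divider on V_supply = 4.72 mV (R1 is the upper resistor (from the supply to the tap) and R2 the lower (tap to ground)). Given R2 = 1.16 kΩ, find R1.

R1 ≈ 0.567 kΩ

V_out/V_supply = R2/(R1+R2) = 0.6716.
Rearranging, R1 = R2·(1−k)/k = 1.16 × 0.4890 = 0.5672 kΩ.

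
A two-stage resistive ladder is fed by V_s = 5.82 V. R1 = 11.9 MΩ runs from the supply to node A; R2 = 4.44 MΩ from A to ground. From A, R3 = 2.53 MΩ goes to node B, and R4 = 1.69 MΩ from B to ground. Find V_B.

Node A sees R2 in parallel with the series input of stage 2, R3 + R4 = 4.220 MΩ.
Effective lower resistance at A: R2 ‖ 4.220 = 2.164 MΩ.
V_A = 5.82 × 2.164/(11.9 + 2.164) = 0.8954 V.
V_B = V_A × 0.4005 = 0.3586 V.

V_B ≈ 0.359 V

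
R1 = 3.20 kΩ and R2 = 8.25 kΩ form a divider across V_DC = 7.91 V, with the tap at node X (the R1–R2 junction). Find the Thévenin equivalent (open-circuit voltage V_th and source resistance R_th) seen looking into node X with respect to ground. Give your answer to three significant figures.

V_th ≈ 5.70 V, R_th ≈ 2.31 kΩ

Open-circuit (no load on X): V_th = V_DC · R2/(R1 + R2) = 7.91 × 8.25/(3.200 + 8.25) = 5.699 V.
With V_DC suppressed (replaced by a short), R_th = R1 ‖ R2 = (3.200 × 8.25)/(3.200 + 8.25) = 2.306 kΩ.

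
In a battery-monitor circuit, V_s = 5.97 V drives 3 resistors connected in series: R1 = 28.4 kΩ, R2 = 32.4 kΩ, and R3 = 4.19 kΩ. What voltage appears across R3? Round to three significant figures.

ΣR = 28.4 + 32.4 + 4.19 = 64.99 kΩ.
V = V_s · R/ΣR = 5.97 × 0.06447 = 0.3849 V.

V ≈ 0.385 V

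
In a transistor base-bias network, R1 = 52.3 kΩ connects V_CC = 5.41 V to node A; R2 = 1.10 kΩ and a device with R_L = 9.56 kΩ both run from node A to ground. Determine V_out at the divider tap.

The load sits in parallel with R2, giving an effective lower resistance R2' = R2·R_L/(R2+R_L) = 0.9865 kΩ.
Now apply the divider: V_out = 5.41 × 0.01851 = 0.1002 V.

V_out ≈ 0.100 V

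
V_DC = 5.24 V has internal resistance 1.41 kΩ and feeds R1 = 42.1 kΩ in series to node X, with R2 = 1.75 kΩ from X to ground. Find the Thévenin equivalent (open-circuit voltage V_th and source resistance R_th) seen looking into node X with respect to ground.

V_th ≈ 0.203 V, R_th ≈ 1.68 kΩ

R1' = 1.41 + 42.1 = 43.51 kΩ (source resistance + R1).
Open-circuit (no load on X): V_th = V_DC · R2/(R1' + R2) = 5.24 × 1.75/(43.51 + 1.75) = 0.2026 V.
Zeroing V_DC shorts the top of R1' to ground, so R_th = R1' ‖ R2 = 1.682 kΩ.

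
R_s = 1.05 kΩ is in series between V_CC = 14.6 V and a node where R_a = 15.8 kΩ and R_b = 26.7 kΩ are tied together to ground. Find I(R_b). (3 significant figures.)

I ≈ 0.495 mA

Combine the parallel branches: R_p = (1/15.8 + 1/26.7)⁻¹ = 9.926 kΩ.
V_A by voltage divider: V_A = 14.6 × 9.926/(1.05 + 9.926) = 13.20 V.
I(R_b) = V_A / R_b = 13.20/26.7 = 0.4945 mA.
(Equivalently: I_total = 1.330 mA, then current-divider fraction G_k/ΣG = 0.3718.)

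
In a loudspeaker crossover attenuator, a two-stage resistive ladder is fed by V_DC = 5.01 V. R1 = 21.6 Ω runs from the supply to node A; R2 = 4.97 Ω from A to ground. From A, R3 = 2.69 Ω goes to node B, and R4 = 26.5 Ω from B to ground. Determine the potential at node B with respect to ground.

Looking into the second stage from A: R3 + R4 = 29.19 Ω appears in parallel with R2.
Effective lower resistance at A: R2 ‖ 29.19 = 4.247 Ω.
First divider: V_A = V_DC · 4.247/(21.6 + 4.247) = 0.8232 V.
V_B = V_A × 0.9078 = 0.7473 V.

V_B ≈ 0.747 V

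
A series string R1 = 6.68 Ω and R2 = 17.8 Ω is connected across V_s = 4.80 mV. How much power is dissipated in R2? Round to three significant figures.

P ≈ 0.684 µW

Series current I = V_s/ΣR = 4.80/24.48 = 0.1961 mA.
V(R2) = I·R = 3.490 mV; P = V·I = 3.490 × 0.1961 = 0.6844 µW.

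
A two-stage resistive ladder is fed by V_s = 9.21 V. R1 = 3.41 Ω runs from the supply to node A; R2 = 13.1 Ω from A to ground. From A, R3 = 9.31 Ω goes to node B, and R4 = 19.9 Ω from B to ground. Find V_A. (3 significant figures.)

V_A ≈ 6.69 V

The second stage (R3 + R4 = 29.21 Ω) loads node A in parallel with R2.
Effective lower resistance at A: R2 ‖ 29.21 = 9.044 Ω.
V_A = 9.21 × 9.044/(3.41 + 9.044) = 6.688 V.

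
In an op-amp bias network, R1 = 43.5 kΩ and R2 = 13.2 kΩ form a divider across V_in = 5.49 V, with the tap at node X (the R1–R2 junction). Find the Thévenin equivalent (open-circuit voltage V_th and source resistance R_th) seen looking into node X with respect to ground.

V_th ≈ 1.28 V, R_th ≈ 10.1 kΩ

Open-circuit (no load on X): V_th = V_in · R2/(R1 + R2) = 5.49 × 13.2/(43.50 + 13.2) = 1.278 V.
Zeroing V_in shorts the top of R1 to ground, so R_th = R1 ‖ R2 = 10.13 kΩ.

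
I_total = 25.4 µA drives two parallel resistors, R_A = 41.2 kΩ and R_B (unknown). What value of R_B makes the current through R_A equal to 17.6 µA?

R_B ≈ 93.0 kΩ

Two-branch current divider: I_A = I_total · R_B/(R_A + R_B).
17.6/25.4 = R_B/(R_A + R_B) → R_B = R_A · (0.6929)/(1 − 0.6929) = 41.2 × 2.256 = 92.96 kΩ.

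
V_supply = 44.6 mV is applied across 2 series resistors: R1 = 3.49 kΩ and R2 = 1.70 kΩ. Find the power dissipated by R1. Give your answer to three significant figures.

Series current I = V_supply/ΣR = 44.6/5.190 = 8.593 µA.
P = I²R = 73.85 × 3.49 = 257.7 nW.

P ≈ 258 nW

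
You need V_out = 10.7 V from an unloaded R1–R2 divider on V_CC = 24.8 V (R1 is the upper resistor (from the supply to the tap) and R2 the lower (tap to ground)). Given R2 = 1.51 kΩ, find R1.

The divider ratio is R2/(R1+R2) = 10.7/24.8 = 0.4315.
Rearranging, R1 = R2·(1−k)/k = 1.51 × 1.318 = 1.990 kΩ.

R1 ≈ 1.99 kΩ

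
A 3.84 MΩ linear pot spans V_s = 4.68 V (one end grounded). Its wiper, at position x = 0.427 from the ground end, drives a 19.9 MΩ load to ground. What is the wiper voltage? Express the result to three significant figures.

Split the track: R_lower = x·R_p = 1.640 MΩ, R_upper = (1−x)·R_p = 2.200 MΩ.
R_L loads the lower segment: effective lower R = 1.515 MΩ.
V_out = 4.68 × 1.515/(2.200 + 1.515) = 1.908 V.
(Unloaded: V_out = x·V_s = 2.00 V.)

V_out ≈ 1.91 V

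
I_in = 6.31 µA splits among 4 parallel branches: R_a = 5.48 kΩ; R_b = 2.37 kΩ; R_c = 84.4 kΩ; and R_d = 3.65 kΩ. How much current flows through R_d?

I ≈ 1.94 µA

ΣG = 1/5.48 + 1/2.37 + 1/84.4 + 1/3.65 = 0.8902.
R_d takes the fraction G_k/ΣG = 0.2740/0.8902 = 0.3078, so I = 6.31 × 0.3078 = 1.942 µA.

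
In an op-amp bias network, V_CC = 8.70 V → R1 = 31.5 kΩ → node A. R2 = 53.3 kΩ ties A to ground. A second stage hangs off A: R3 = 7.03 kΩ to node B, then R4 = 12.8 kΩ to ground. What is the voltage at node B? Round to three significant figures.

V_B ≈ 1.77 V

Looking into the second stage from A: R3 + R4 = 19.83 kΩ appears in parallel with R2.
Effective lower resistance at A: R2 ‖ 19.83 = 14.45 kΩ.
V_A = 8.70 × 14.45/(31.5 + 14.45) = 2.736 V.
Stage 2 is unloaded, so V_B = V_A · R4/(R3+R4) = 2.736 × 12.8/19.83 = 1.766 V.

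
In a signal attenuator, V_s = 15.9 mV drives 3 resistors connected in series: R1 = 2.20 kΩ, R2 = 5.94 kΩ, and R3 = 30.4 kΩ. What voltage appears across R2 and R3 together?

ΣR = 2.20 + 5.94 + 30.4 = 38.54 kΩ.
R_{R2..R3} = 5.94 + 30.4 = 36.34 kΩ.
V = V_s · R/ΣR = 15.9 × 0.9429 = 14.99 mV.

V ≈ 15.0 mV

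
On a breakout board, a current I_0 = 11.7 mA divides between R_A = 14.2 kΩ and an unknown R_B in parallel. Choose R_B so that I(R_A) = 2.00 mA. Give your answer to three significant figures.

R_B ≈ 2.93 kΩ

The fraction through R_A equals R_B/(R_A+R_B).
2.00/11.7 = R_B/(R_A + R_B) → R_B = R_A · (0.1709)/(1 − 0.1709) = 14.2 × 0.2062 = 2.928 kΩ.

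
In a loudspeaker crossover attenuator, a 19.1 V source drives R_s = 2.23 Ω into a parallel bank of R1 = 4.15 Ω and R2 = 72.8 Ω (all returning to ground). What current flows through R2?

I ≈ 0.167 A

Equivalent of the parallel group: R_p = 3.926 Ω.
Node voltage V_A = V_supply · R_p/(R_s + R_p) = 19.1 × 0.6378 = 12.18 V.
I(R2) = V_A / R2 = 12.18/72.8 = 0.1673 A.
(Equivalently: I_total = 3.103 A, then current-divider fraction G_k/ΣG = 0.05393.)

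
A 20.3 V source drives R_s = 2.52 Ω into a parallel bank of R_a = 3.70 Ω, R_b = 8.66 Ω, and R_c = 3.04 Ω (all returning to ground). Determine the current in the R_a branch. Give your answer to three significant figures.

I ≈ 1.96 A

Combine the parallel branches: R_p = (1/3.70 + 1/8.66 + 1/3.04)⁻¹ = 1.399 Ω.
V_A by voltage divider: V_A = 20.3 × 1.399/(2.52 + 1.399) = 7.247 V.
Branch current I = V_A/R_a = 7.247/3.70 = 1.959 A.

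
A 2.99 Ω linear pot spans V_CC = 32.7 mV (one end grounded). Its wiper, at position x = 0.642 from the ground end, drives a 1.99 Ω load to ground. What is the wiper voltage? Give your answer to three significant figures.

Lower segment x·R_p = 1.920 Ω; upper segment (1−x)·R_p = 1.070 Ω.
Lower segment in parallel with the load: 1.920 ‖ 1.99 = 0.9771 Ω.
V_out = 32.7 × 0.9771/(1.070 + 0.9771) = 15.60 mV.
(Unloaded: V_out = x·V_CC = 21.0 mV.)

V_out ≈ 15.6 mV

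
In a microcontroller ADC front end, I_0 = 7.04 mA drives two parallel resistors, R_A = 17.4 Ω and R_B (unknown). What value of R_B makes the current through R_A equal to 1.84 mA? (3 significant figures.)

In a two-way split, I_A/I_0 = R_B/(R_A + R_B).
1.84/7.04 = R_B/(R_A + R_B) → R_B = R_A · (0.2614)/(1 − 0.2614) = 17.4 × 0.3538 = 6.157 Ω.

R_B ≈ 6.16 Ω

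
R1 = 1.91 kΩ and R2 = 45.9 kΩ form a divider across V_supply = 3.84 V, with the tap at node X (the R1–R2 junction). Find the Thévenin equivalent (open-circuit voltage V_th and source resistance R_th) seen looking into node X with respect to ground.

V_th ≈ 3.69 V, R_th ≈ 1.83 kΩ

With X open, the divider is unloaded: V_th = 3.84 × 45.9/47.81 = 3.687 V.
Looking into X with the source shorted: R_th = R1·R2/(R1+R2) = 1.910 × 45.9/47.81 = 1.834 kΩ.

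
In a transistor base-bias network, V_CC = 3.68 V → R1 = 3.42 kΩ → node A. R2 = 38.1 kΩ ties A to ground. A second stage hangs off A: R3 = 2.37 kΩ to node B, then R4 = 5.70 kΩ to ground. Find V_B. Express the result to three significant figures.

V_B ≈ 1.72 V

Looking into the second stage from A: R3 + R4 = 8.070 kΩ appears in parallel with R2.
Effective lower resistance at A: R2 ‖ 8.070 = 6.659 kΩ.
First divider: V_A = V_CC · 6.659/(3.42 + 6.659) = 2.431 V.
V_B = V_A × 0.7063 = 1.717 V.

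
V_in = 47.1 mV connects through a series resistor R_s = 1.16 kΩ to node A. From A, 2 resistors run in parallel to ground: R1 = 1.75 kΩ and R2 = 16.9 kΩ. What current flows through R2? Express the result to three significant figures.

Equivalent of the parallel group: R_p = 1.586 kΩ.
Node voltage V_A = V_in · R_p/(R_s + R_p) = 47.1 × 0.5775 = 27.20 mV.
Branch current I = V_A/R2 = 27.20/16.9 = 1.610 µA.
(Check via current divider: I_total = 17.15 µA; share G_k/ΣG = 0.09383 → same result.)

I ≈ 1.61 µA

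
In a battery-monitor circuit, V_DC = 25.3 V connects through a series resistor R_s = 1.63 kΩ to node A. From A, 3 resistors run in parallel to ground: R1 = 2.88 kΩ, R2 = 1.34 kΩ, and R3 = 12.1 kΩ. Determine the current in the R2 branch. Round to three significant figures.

Equivalent of the parallel group: R_p = 0.8502 kΩ.
V_A = 25.3 × 0.8502/2.480 = 8.673 V.
I(R2) = V_A / R2 = 8.673/1.34 = 6.472 mA.

I ≈ 6.47 mA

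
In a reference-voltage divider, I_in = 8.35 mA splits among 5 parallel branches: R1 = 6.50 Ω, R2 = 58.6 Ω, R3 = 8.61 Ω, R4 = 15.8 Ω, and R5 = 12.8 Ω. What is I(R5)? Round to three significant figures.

I ≈ 1.52 mA

ΣG = 1/6.50 + 1/58.6 + 1/8.61 + 1/15.8 + 1/12.8 = 0.4285.
R5 takes the fraction G_k/ΣG = 0.07812/0.4285 = 0.1823, so I = 8.35 × 0.1823 = 1.522 mA.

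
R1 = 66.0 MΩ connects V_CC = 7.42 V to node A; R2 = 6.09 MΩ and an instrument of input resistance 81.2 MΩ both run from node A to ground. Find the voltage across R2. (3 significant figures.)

V_out ≈ 0.587 V

First combine the lower leg with the load: R2 ‖ R_L = 5.665 MΩ.
Voltage divider with the loaded lower leg: V_out = 7.42 × 5.665/(66.0 + 5.665) = 7.42 × 0.07905 = 0.5865 V.
(Unloaded it would be 0.627 V; the load pulls it down.)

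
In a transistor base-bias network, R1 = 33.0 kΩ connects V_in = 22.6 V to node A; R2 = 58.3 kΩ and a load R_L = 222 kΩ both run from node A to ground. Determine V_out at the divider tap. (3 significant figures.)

V_out ≈ 13.2 V

R2 ‖ R_L = (58.3 × 222)/(58.3 + 222) = 46.17 kΩ.
Then V_out = V_in · R2'/(R1 + R2') = 22.6 × 46.17/79.17 = 13.18 V.
(Unloaded it would be 14.4 V; the load pulls it down.)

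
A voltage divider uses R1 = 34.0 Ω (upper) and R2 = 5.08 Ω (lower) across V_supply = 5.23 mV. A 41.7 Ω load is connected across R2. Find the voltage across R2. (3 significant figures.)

The load sits in parallel with R2, giving an effective lower resistance R2' = R2·R_L/(R2+R_L) = 4.528 Ω.
Now apply the divider: V_out = 5.23 × 0.1175 = 0.6147 mV.
(Unloaded it would be 0.680 mV; the load pulls it down.)

V_out ≈ 0.615 mV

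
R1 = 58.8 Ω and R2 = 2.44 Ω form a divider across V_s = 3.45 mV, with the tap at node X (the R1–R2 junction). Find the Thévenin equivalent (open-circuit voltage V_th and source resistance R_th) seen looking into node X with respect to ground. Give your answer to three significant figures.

V_th ≈ 0.137 mV, R_th ≈ 2.34 Ω

V_th is the unloaded tap voltage: V_s · R2/(R1+R2) = 3.45 × 0.03984 = 0.1375 mV.
Zeroing V_s shorts the top of R1 to ground, so R_th = R1 ‖ R2 = 2.343 Ω.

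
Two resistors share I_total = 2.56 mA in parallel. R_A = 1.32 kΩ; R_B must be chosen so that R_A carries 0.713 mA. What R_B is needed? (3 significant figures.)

The fraction through R_A equals R_B/(R_A+R_B).
0.713/2.56 = R_B/(R_A + R_B) → R_B = R_A · (0.2785)/(1 − 0.2785) = 1.32 × 0.3860 = 0.5096 kΩ.

R_B ≈ 0.510 kΩ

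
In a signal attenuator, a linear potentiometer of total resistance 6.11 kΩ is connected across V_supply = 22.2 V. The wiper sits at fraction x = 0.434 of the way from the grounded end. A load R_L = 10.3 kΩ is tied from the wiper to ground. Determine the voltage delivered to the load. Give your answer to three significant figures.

Lower segment x·R_p = 2.652 kΩ; upper segment (1−x)·R_p = 3.458 kΩ.
R_L loads the lower segment: effective lower R = 2.109 kΩ.
V_out = 22.2 × 2.109/(3.458 + 2.109) = 8.409 V.

V_out ≈ 8.41 V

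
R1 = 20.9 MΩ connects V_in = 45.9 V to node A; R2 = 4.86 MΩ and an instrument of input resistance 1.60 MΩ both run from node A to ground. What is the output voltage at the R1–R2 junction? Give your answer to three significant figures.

The load sits in parallel with R2, giving an effective lower resistance R2' = R2·R_L/(R2+R_L) = 1.204 MΩ.
Now apply the divider: V_out = 45.9 × 0.05446 = 2.500 V.
(Unloaded it would be 8.66 V; the load pulls it down.)

V_out ≈ 2.50 V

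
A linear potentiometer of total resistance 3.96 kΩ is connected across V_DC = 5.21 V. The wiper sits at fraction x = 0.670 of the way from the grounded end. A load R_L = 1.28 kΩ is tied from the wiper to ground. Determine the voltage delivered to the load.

Lower segment x·R_p = 2.653 kΩ; upper segment (1−x)·R_p = 1.307 kΩ.
Lower segment in parallel with the load: 2.653 ‖ 1.28 = 0.8634 kΩ.
Loaded-divider output: V_out = 5.21 × 0.3979 = 2.073 V.

V_out ≈ 2.07 V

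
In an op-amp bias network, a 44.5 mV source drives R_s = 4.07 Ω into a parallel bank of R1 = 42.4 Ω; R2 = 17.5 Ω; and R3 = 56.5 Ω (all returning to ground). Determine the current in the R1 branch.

I ≈ 0.749 mA

Equivalent of the parallel group: R_p = 10.16 Ω.
V_A = 44.5 × 10.16/14.23 = 31.77 mV.
I(R1) = V_A / R1 = 31.77/42.4 = 0.7493 mA.
(Check via current divider: I_total = 3.127 mA; share G_k/ΣG = 0.2396 → same result.)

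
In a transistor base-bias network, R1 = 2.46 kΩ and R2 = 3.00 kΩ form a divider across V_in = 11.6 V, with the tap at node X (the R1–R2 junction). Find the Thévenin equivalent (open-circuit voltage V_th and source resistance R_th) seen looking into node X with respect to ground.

With X open, the divider is unloaded: V_th = 11.6 × 3.00/5.460 = 6.374 V.
Looking into X with the source shorted: R_th = R1·R2/(R1+R2) = 2.460 × 3.00/5.460 = 1.352 kΩ.

V_th ≈ 6.37 V, R_th ≈ 1.35 kΩ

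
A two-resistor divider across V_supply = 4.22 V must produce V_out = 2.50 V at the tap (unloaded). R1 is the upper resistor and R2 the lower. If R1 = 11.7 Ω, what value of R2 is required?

R2 ≈ 17.0 Ω

Required fraction k = V_out/V_supply = 0.5924.
R2 = R1 · 0.5924/(1 − 0.5924) = 17.01 Ω.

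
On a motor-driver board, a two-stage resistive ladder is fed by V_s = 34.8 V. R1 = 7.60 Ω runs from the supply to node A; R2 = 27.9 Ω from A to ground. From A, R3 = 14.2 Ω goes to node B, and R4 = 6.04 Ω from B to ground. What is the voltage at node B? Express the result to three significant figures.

V_B ≈ 6.30 V

Node A sees R2 in parallel with the series input of stage 2, R3 + R4 = 20.24 Ω.
Effective lower resistance at A: R2 ‖ 20.24 = 11.73 Ω.
So V_A = 34.8 × 0.6068 = 21.12 V.
Stage 2 is unloaded, so V_B = V_A · R4/(R3+R4) = 21.12 × 6.04/20.24 = 6.302 V.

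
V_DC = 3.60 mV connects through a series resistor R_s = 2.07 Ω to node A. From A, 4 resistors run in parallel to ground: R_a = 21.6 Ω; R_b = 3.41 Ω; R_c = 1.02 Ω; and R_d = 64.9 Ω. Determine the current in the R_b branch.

Equivalent of the parallel group: R_p = 0.7489 Ω.
V_A = 3.60 × 0.7489/2.819 = 0.9564 mV.
Branch current I = V_A/R_b = 0.9564/3.41 = 0.2805 mA.

I ≈ 0.280 mA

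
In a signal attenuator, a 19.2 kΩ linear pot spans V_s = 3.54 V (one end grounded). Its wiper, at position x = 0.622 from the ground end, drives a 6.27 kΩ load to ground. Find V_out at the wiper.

V_out ≈ 1.28 V

Lower segment x·R_p = 11.94 kΩ; upper segment (1−x)·R_p = 7.258 kΩ.
Lower segment in parallel with the load: 11.94 ‖ 6.27 = 4.111 kΩ.
Loaded-divider output: V_out = 3.54 × 0.3616 = 1.280 V.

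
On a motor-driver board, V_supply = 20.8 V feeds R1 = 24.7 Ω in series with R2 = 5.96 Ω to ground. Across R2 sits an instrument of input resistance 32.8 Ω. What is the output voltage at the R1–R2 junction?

V_out ≈ 3.53 V

The load sits in parallel with R2, giving an effective lower resistance R2' = R2·R_L/(R2+R_L) = 5.044 Ω.
Voltage divider with the loaded lower leg: V_out = 20.8 × 5.044/(24.7 + 5.044) = 20.8 × 0.1696 = 3.527 V.
(Unloaded it would be 4.04 V; the load pulls it down.)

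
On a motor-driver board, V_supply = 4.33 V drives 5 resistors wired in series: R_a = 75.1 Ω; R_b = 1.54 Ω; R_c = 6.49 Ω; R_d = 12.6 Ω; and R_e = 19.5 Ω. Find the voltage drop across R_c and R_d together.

V ≈ 0.717 V

Total series resistance ΣR = 75.1 + 1.54 + 6.49 + 12.6 + 19.5 = 115.2 Ω.
R_{R_c..R_d} = 6.49 + 12.6 = 19.09 Ω.
Voltage divider: V = V_supply · (19.09 / 115.2) = 4.33 × 0.1657 = 0.7173 V.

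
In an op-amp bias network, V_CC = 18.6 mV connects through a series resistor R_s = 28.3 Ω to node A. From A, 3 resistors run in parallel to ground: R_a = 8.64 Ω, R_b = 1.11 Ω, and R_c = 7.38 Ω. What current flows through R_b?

I ≈ 0.499 mA

Parallel bank: R_p = 1/(1/8.64 + 1/1.11 + 1/7.38) = 0.8679 Ω.
V_A by voltage divider: V_A = 18.6 × 0.8679/(28.3 + 0.8679) = 0.5535 mV.
Branch current I = V_A/R_b = 0.5535/1.11 = 0.4986 mA.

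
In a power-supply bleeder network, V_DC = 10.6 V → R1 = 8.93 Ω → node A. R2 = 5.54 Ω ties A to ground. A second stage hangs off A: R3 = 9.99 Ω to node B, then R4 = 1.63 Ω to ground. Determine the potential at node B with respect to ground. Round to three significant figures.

V_B ≈ 0.440 V

Looking into the second stage from A: R3 + R4 = 11.62 Ω appears in parallel with R2.
Effective lower resistance at A: R2 ‖ 11.62 = 3.751 Ω.
So V_A = 10.6 × 0.2958 = 3.136 V.
Then the unloaded second divider: V_B = V_A × R4/(R3+R4) = 3.136 × 0.1403 = 0.4399 V.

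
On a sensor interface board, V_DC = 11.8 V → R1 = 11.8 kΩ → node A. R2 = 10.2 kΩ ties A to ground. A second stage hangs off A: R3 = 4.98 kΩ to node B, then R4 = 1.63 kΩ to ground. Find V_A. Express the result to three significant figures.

V_A ≈ 2.99 V

Looking into the second stage from A: R3 + R4 = 6.610 kΩ appears in parallel with R2.
R2 ‖ (R3+R4) = 4.011 kΩ.
V_A = 11.8 × 4.011/(11.8 + 4.011) = 2.993 V.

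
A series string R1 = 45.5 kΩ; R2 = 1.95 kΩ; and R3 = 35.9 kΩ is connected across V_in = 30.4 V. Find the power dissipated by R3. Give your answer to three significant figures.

P ≈ 4.78 mW

ΣR = 83.35 kΩ → I = 30.4/83.35 = 0.3647 mA.
V(R3) = I·R = 13.09 V; P = V·I = 13.09 × 0.3647 = 4.776 mW.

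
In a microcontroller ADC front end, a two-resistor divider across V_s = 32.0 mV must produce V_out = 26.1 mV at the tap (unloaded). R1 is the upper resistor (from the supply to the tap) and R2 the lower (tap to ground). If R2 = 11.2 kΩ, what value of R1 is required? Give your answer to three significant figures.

V_out/V_s = R2/(R1+R2) = 0.8156.
Rearranging, R1 = R2·(1−k)/k = 11.2 × 0.2261 = 2.532 kΩ.

R1 ≈ 2.53 kΩ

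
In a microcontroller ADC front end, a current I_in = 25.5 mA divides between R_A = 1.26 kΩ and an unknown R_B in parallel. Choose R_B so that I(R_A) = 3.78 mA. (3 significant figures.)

R_B ≈ 0.219 kΩ

The fraction through R_A equals R_B/(R_A+R_B).
3.78/25.5 = R_B/(R_A + R_B) → R_B = R_A · (0.1482)/(1 − 0.1482) = 1.26 × 0.1740 = 0.2193 kΩ.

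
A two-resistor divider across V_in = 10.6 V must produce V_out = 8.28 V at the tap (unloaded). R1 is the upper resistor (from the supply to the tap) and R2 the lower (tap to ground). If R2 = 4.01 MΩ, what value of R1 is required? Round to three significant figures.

The divider ratio is R2/(R1+R2) = 8.28/10.6 = 0.7811.
So R1 = R2 · (V_in/V_out − 1) = 4.01 × (10.6/8.28 − 1) = 4.01 × 0.2802 = 1.124 MΩ.

R1 ≈ 1.12 MΩ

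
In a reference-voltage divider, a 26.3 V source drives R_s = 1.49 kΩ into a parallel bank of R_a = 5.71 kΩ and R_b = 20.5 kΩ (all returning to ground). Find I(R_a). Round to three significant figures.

Equivalent of the parallel group: R_p = 4.466 kΩ.
V_A = 26.3 × 4.466/5.956 = 19.72 V.
I(R_a) = V_A / R_a = 19.72/5.71 = 3.454 mA.
(Equivalently: I_total = 4.416 mA, then current-divider fraction G_k/ΣG = 0.7821.)

I ≈ 3.45 mA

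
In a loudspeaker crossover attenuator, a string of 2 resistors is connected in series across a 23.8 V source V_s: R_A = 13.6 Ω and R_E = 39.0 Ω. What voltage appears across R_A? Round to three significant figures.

V ≈ 6.15 V

ΣR = 13.6 + 39.0 = 52.60 Ω.
Voltage divider: V = V_s · (13.60 / 52.60) = 23.8 × 0.2586 = 6.154 V.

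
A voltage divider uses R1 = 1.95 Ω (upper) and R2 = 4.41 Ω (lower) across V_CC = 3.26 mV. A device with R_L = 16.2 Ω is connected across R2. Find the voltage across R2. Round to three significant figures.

V_out ≈ 2.09 mV

The load sits in parallel with R2, giving an effective lower resistance R2' = R2·R_L/(R2+R_L) = 3.466 Ω.
Then V_out = V_CC · R2'/(R1 + R2') = 3.26 × 3.466/5.416 = 2.086 mV.
(Unloaded it would be 2.26 mV; the load pulls it down.)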